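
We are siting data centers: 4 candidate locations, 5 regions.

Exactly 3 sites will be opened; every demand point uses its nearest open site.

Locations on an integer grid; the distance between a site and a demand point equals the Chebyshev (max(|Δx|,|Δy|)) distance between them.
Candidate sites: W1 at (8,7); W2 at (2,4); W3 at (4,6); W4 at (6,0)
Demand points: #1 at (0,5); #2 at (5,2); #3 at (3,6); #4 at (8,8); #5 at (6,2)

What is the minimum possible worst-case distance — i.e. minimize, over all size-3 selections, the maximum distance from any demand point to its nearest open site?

2

Open {W1, W2, W4}.
  Farthest demand point is #1 at distance 2 (to W2); all others are ≤ 2.
With {W1, W2, W3} the worst case is 4.
With {W1, W3, W4} the worst case is 4.
No size-3 selection achieves below 2.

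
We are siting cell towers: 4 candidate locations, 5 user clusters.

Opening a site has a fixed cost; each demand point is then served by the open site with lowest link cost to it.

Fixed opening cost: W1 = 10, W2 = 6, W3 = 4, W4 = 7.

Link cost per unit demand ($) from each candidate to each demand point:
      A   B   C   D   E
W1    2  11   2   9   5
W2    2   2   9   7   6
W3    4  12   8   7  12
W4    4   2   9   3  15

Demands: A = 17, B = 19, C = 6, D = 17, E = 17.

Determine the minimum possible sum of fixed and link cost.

Open {W1, W4}: assign each demand point to its cheapest open site.
  A→W1 17×2=34, B→W4 19×2=38, C→W1 6×2=12, D→W4 17×3=51, E→W1 17×5=85
  link cost 220, fixed 17 → total 237.
Compare {W1, W3, W4}: link cost 220 + fixed 21 = 241.
Compare {W1, W2, W4}: link cost 220 + fixed 23 = 243.
Compare {W1, W2, W3, W4}: link cost 220 + fixed 27 = 247.
All other subsets cost ≥ 241. Minimum total cost: 237.

237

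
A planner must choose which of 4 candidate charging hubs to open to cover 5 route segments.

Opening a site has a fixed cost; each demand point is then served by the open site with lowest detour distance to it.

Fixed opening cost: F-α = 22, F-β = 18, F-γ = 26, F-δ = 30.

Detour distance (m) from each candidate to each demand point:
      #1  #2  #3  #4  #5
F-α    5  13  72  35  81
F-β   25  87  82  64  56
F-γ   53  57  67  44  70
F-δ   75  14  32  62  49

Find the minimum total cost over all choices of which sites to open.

Open {F-α, F-δ}: assign each demand point to its cheapest open site.
  #1→F-α 5, #2→F-α 13, #3→F-δ 32, #4→F-α 35, #5→F-δ 49
  detour distance 134, fixed 52 → total 186.
Compare {F-α, F-β, F-δ}: detour distance 134 + fixed 70 = 204.
Compare {F-α, F-γ, F-δ}: detour distance 134 + fixed 78 = 212.
Compare {F-α, F-β}: detour distance 181 + fixed 40 = 221.
All other subsets cost ≥ 204. Minimum total cost: 186.

186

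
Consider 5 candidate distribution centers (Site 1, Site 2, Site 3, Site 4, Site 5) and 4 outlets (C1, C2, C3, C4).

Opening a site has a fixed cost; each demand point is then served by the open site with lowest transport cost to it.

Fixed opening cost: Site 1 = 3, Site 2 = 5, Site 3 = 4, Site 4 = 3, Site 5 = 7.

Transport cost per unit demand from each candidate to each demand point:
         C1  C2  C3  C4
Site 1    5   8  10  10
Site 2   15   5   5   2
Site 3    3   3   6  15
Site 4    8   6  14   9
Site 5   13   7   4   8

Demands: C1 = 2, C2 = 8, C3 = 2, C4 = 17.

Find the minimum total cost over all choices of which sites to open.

83

Open {Site 2, Site 3}: assign each demand point to its cheapest open site.
  C1→Site 3 2×3=6, C2→Site 3 8×3=24, C3→Site 2 2×5=10, C4→Site 2 17×2=34
  transport cost 74, fixed 9 → total 83.
Compare {Site 1, Site 2, Site 3}: transport cost 74 + fixed 12 = 86.
Compare {Site 2, Site 3, Site 4}: transport cost 74 + fixed 12 = 86.
Compare {Site 2, Site 3, Site 5}: transport cost 72 + fixed 16 = 88.
All other subsets cost ≥ 86. Minimum total cost: 83.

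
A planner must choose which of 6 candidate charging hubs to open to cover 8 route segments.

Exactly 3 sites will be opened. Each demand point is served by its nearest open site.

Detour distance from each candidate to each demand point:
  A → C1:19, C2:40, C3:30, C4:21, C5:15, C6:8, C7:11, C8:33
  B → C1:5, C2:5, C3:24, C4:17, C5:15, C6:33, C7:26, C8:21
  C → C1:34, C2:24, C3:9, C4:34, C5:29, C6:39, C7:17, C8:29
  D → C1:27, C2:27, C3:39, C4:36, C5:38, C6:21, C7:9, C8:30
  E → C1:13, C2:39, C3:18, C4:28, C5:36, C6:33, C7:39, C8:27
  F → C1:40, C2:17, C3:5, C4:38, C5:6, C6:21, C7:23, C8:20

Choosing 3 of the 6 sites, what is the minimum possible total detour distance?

77

Open {A, B, F}.
  C1→B 5, C2→B 5, C3→F 5, C4→B 17, C5→F 6, C6→A 8, C7→A 11, C8→F 20  ⇒ total 77.
Compare {B, D, F}: total 88.
Compare {A, B, C}: total 91.
No size-3 selection does better; minimum is 77.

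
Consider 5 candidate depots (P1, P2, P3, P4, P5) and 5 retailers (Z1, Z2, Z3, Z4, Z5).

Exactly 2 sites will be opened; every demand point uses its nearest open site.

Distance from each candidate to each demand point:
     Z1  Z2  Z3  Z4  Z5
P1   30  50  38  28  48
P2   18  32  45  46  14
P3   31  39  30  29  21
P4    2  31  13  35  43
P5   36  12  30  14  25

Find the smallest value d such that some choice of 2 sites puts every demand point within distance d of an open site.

Open {P4, P5}.
  Farthest demand point is Z5 at distance 25 (to P5); all others are ≤ 25.
With {P1, P5} the worst case is 30.
With {P2, P5} the worst case is 30.
No size-2 selection achieves below 25.

25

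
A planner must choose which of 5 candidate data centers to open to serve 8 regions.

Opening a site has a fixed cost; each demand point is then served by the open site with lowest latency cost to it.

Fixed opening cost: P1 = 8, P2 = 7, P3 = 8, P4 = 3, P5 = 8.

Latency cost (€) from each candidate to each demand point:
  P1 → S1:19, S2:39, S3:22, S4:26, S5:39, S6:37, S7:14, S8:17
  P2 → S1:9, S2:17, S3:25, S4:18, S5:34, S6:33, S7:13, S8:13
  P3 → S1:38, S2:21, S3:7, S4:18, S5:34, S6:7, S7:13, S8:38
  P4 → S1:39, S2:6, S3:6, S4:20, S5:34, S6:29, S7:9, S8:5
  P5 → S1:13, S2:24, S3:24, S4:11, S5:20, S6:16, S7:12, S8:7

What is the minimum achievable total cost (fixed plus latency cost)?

Open {P3, P4, P5}: assign each demand point to its cheapest open site.
  S1→P5 13, S2→P4 6, S3→P4 6, S4→P5 11, S5→P5 20, S6→P3 7, S7→P4 9, S8→P4 5
  latency cost 77, fixed 19 → total 96.
Compare {P4, P5}: latency cost 86 + fixed 11 = 97.
Compare {P2, P3, P4, P5}: latency cost 73 + fixed 26 = 99.
Compare {P2, P4, P5}: latency cost 82 + fixed 18 = 100.
All other subsets cost ≥ 97. Minimum total cost: 96.

96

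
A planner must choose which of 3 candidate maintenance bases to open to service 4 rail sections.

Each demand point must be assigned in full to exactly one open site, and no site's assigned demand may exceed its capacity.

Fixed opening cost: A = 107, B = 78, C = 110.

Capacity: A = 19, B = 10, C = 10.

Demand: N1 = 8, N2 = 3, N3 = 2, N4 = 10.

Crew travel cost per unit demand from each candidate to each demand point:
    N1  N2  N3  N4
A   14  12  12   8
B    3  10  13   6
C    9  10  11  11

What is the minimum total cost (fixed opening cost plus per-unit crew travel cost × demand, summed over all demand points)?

349

Open {A, B}; cheapest assignment that respects the capacities:
  A (cap 19, load 15): N2, N3, N4 — cost 3×12 + 2×12 + 10×8 = 140
  B (cap 10, load 8): N1 — cost 8×3 = 24
  Shipping 164, fixed 185 → total 349.
  Any other capacity-feasible assignment to {A, B} ships for at least 164.
Compare {A, C}: its best feasible assignment gives total 427.
Compare {A, B, C}: its best feasible assignment gives total 451.
Every other set of open sites that can feasibly serve all demand totals ≥ 427 even under its best assignment. Minimum: 349.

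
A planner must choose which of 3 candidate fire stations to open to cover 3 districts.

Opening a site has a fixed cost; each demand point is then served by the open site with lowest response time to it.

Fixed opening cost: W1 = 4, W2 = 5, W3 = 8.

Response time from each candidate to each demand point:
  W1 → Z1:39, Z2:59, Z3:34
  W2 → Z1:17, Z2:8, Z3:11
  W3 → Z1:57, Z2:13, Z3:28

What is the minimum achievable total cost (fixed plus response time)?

Open {W2}: assign each demand point to its cheapest open site.
  Z1→W2 17, Z2→W2 8, Z3→W2 11
  response time 36, fixed 5 → total 41.
Compare {W1, W2}: response time 36 + fixed 9 = 45.
Compare {W2, W3}: response time 36 + fixed 13 = 49.
Compare {W1, W2, W3}: response time 36 + fixed 17 = 53.
All other subsets cost ≥ 45. Minimum total cost: 41.

41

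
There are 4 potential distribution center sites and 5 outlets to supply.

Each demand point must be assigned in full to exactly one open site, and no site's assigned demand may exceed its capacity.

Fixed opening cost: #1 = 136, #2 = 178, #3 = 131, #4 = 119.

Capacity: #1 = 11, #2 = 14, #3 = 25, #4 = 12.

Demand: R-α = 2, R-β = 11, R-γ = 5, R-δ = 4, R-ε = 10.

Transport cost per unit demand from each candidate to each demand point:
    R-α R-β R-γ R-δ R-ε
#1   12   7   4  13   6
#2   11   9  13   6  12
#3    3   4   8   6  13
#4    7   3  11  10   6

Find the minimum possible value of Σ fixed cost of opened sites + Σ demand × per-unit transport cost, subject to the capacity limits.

Open {#3, #4}; cheapest assignment that respects the capacities:
  #3 (cap 25, load 22): R-α, R-β, R-γ, R-δ — cost 2×3 + 11×4 + 5×8 + 4×6 = 114
  #4 (cap 12, load 10): R-ε — cost 10×6 = 60
  Shipping 174, fixed 250 → total 424.
  Any other capacity-feasible assignment to {#3, #4} ships for at least 174.
Compare {#1, #3}: its best feasible assignment gives total 441.
Compare {#1, #3, #4}: its best feasible assignment gives total 540.
Every other set of open sites that can feasibly serve all demand totals ≥ 441 even under its best assignment. Minimum: 424.

424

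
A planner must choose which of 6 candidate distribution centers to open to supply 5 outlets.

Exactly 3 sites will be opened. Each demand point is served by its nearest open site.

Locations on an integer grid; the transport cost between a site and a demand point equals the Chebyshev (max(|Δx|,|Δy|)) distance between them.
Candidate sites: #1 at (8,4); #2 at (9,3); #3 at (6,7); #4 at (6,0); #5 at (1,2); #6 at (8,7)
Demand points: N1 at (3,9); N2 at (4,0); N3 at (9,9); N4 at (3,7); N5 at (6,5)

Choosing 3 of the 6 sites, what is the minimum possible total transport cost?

Open {#3, #4, #6}.
  N1→#3 3, N2→#4 2, N3→#6 2, N4→#3 3, N5→#3 2  ⇒ total 12.
Compare {#1, #3, #4}: total 13.
Compare {#2, #3, #4}: total 13.
No size-3 selection does better; minimum is 12.

12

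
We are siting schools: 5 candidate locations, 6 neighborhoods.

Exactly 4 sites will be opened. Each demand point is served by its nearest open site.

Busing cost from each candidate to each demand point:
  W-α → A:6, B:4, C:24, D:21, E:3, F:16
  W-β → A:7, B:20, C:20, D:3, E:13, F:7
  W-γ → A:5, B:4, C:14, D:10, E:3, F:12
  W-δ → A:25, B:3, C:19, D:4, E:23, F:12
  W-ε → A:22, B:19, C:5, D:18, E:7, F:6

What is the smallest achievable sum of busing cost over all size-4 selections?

25

Open {W-β, W-γ, W-δ, W-ε}.
  A→W-γ 5, B→W-δ 3, C→W-ε 5, D→W-β 3, E→W-γ 3, F→W-ε 6  ⇒ total 25.
Compare {W-α, W-β, W-γ, W-ε}: total 26.
Compare {W-α, W-β, W-δ, W-ε}: total 26.
No size-4 selection does better; minimum is 25.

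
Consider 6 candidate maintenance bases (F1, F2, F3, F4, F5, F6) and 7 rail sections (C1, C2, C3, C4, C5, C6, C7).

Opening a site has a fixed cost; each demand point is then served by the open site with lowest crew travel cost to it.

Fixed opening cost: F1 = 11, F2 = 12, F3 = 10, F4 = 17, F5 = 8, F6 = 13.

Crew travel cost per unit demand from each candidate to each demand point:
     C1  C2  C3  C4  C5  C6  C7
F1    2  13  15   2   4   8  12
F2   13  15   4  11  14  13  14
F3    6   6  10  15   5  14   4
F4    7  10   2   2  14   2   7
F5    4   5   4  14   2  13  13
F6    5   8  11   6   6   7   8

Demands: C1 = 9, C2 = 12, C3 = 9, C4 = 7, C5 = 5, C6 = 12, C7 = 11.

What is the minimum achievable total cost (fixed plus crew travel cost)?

Open {F1, F3, F4, F5}: assign each demand point to its cheapest open site.
  C1→F1 9×2=18, C2→F5 12×5=60, C3→F4 9×2=18, C4→F1 7×2=14, C5→F5 5×2=10, C6→F4 12×2=24, C7→F3 11×4=44
  crew travel cost 188, fixed 46 → total 234.
Compare {F3, F4, F5}: crew travel cost 206 + fixed 35 = 241.
Compare {F1, F2, F3, F4, F5}: crew travel cost 188 + fixed 58 = 246.
Compare {F1, F3, F4, F5, F6}: crew travel cost 188 + fixed 59 = 247.
All other subsets cost ≥ 241. Minimum total cost: 234.

234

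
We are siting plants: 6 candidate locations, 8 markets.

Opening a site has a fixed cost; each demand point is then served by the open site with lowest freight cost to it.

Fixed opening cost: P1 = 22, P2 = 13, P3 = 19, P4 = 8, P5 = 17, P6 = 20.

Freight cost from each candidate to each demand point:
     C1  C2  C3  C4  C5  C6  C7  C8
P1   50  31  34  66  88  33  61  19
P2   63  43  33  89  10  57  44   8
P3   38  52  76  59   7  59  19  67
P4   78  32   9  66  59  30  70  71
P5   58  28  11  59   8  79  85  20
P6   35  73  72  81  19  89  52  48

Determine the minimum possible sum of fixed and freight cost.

242

Open {P2, P3, P4}: assign each demand point to its cheapest open site.
  C1→P3 38, C2→P4 32, C3→P4 9, C4→P3 59, C5→P3 7, C6→P4 30, C7→P3 19, C8→P2 8
  freight cost 202, fixed 40 → total 242.
Compare {P3, P4, P5}: freight cost 210 + fixed 44 = 254.
Compare {P2, P3, P4, P5}: freight cost 198 + fixed 57 = 255.
Compare {P2, P3, P4, P6}: freight cost 199 + fixed 60 = 259.
All other subsets cost ≥ 254. Minimum total cost: 242.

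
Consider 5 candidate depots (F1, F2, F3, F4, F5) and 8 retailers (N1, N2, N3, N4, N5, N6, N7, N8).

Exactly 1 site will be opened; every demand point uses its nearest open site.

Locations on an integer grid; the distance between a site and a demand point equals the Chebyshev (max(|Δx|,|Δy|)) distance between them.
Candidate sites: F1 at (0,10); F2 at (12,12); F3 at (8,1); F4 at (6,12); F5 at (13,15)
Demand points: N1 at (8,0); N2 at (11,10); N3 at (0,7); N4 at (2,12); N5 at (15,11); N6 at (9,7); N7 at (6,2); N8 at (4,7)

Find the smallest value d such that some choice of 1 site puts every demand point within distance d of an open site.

11

Open {F3}.
  Farthest demand point is N4 at distance 11 (to F3); all others are ≤ 11.
With {F2} the worst case is 12.
With {F4} the worst case is 12.
No size-1 selection achieves below 11.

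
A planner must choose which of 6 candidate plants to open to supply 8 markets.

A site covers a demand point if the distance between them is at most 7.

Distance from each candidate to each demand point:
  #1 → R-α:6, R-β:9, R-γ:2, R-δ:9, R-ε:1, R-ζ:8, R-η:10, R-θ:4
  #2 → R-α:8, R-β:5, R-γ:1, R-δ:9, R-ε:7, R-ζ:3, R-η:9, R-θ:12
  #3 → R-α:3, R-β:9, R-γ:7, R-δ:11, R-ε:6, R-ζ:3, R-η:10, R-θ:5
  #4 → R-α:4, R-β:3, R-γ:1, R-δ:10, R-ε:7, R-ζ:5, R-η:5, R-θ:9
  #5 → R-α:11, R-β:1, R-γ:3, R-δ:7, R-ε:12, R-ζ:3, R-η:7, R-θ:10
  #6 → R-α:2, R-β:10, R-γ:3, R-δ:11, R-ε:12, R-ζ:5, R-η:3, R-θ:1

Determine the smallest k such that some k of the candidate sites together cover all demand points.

2

Coverage sets (demand points within 7 of each site):
  #1: {R-α, R-γ, R-ε, R-θ}
  #2: {R-β, R-γ, R-ε, R-ζ}
  #3: {R-α, R-γ, R-ε, R-ζ, R-θ}
  #4: {R-α, R-β, R-γ, R-ε, R-ζ, R-η}
  #5: {R-β, R-γ, R-δ, R-ζ, R-η}
  #6: {R-α, R-γ, R-ζ, R-η, R-θ}
No single site covers all 8 demand points.
But {#1, #5} covers everything, so the minimum is 2.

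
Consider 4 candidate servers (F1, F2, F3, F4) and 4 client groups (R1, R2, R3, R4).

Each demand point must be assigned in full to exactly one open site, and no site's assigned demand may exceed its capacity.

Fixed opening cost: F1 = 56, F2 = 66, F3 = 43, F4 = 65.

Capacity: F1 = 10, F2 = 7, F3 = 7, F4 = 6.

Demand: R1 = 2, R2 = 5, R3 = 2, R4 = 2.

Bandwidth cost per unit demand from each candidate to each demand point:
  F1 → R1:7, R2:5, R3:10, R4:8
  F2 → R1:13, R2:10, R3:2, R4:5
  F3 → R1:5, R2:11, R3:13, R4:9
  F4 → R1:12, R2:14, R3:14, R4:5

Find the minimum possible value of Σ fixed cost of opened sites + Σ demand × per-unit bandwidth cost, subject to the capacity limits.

Open {F1, F3}; cheapest assignment that respects the capacities:
  F1 (cap 10, load 9): R2, R3, R4 — cost 5×5 + 2×10 + 2×8 = 61
  F3 (cap 7, load 2): R1 — cost 2×5 = 10
  Shipping 71, fixed 99 → total 170.
  Any other capacity-feasible assignment to {F1, F3} ships for at least 71.
Compare {F1, F2}: its best feasible assignment gives total 175.
Compare {F2, F3}: its best feasible assignment gives total 188.
Every other set of open sites that can feasibly serve all demand totals ≥ 175 even under its best assignment. Minimum: 170.

170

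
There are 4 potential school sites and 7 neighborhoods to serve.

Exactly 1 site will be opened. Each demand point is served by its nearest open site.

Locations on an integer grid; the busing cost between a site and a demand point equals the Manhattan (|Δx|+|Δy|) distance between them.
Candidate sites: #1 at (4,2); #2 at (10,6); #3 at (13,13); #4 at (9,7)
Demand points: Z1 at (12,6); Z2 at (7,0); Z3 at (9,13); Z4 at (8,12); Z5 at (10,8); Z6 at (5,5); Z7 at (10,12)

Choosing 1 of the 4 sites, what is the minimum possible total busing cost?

Open {#4}.
  Z1→#4 4, Z2→#4 9, Z3→#4 6, Z4→#4 6, Z5→#4 2, Z6→#4 6, Z7→#4 6  ⇒ total 39.
Compare {#2}: total 41.
Compare {#3}: total 65.
No size-1 selection does better; minimum is 39.

39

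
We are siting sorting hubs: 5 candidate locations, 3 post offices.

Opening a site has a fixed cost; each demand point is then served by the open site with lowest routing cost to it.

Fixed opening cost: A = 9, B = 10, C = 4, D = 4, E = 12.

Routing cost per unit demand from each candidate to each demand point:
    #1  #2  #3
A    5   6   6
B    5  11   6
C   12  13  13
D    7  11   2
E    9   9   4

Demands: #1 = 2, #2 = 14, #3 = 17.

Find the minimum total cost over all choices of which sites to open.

Open {A, D}: assign each demand point to its cheapest open site.
  #1→A 2×5=10, #2→A 14×6=84, #3→D 17×2=34
  routing cost 128, fixed 13 → total 141.
Compare {A, C, D}: routing cost 128 + fixed 17 = 145.
Compare {A, B, D}: routing cost 128 + fixed 23 = 151.
Compare {A, D, E}: routing cost 128 + fixed 25 = 153.
All other subsets cost ≥ 145. Minimum total cost: 141.

141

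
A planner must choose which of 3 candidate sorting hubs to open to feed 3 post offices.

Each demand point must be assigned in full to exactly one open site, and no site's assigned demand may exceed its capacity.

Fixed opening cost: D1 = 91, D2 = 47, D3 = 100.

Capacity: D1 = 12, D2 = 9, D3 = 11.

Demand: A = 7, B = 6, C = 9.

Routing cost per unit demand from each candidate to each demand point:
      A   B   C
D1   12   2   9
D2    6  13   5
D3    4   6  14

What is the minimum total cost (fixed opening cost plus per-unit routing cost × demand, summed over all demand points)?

Open {D1, D2, D3}; cheapest assignment that respects the capacities:
  D1 (cap 12, load 6): B — cost 6×2 = 12
  D2 (cap 9, load 9): C — cost 9×5 = 45
  D3 (cap 11, load 7): A — cost 7×4 = 28
  Shipping 85, fixed 238 → total 323.
  Any other capacity-feasible assignment to {D1, D2, D3} ships for at least 85.
Total demand is 22; every other set of sites either has combined capacity below 22 or cannot fit the demands without splitting one across sites, so {D1, D2, D3} is the only feasible choice of open sites. Minimum: 323.

323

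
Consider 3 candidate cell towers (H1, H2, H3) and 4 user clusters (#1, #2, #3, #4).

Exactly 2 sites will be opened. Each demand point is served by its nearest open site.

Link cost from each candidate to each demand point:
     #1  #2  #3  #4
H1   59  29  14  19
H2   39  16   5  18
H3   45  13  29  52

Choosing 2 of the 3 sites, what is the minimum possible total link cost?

75

Open {H2, H3}.
  #1→H2 39, #2→H3 13, #3→H2 5, #4→H2 18  ⇒ total 75.
Compare {H1, H2}: total 78.
Compare {H1, H3}: total 91.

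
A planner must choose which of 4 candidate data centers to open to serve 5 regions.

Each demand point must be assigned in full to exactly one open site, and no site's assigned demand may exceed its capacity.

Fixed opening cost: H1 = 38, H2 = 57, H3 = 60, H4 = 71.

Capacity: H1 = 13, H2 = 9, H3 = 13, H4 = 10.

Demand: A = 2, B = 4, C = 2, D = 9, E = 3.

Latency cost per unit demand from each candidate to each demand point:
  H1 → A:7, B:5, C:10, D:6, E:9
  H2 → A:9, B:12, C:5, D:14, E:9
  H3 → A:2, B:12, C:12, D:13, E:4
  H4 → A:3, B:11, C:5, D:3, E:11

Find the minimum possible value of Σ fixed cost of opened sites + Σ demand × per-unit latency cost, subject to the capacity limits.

212

Open {H1, H3}; cheapest assignment that respects the capacities:
  H1 (cap 13, load 13): B, D — cost 4×5 + 9×6 = 74
  H3 (cap 13, load 7): A, C, E — cost 2×2 + 2×12 + 3×4 = 40
  Shipping 114, fixed 98 → total 212.
  Any other capacity-feasible assignment to {H1, H3} ships for at least 114.
Compare {H1, H4}: its best feasible assignment gives total 217.
Compare {H1, H2}: its best feasible assignment gives total 224.
Every other set of open sites that can feasibly serve all demand totals ≥ 217 even under its best assignment. Minimum: 212.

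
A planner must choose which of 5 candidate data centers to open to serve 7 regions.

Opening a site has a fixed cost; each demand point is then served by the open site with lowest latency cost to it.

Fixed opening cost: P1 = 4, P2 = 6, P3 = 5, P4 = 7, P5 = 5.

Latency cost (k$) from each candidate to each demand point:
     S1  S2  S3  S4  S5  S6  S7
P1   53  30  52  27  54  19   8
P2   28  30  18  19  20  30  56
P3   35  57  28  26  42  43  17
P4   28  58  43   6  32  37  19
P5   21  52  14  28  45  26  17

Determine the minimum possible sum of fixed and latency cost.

140

Open {P1, P2, P4, P5}: assign each demand point to its cheapest open site.
  S1→P5 21, S2→P1 30, S3→P5 14, S4→P4 6, S5→P2 20, S6→P1 19, S7→P1 8
  latency cost 118, fixed 22 → total 140.
Compare {P1, P2, P3, P4, P5}: latency cost 118 + fixed 27 = 145.
Compare {P1, P2, P4}: latency cost 129 + fixed 17 = 146.
Compare {P1, P2, P5}: latency cost 131 + fixed 15 = 146.
All other subsets cost ≥ 145. Minimum total cost: 140.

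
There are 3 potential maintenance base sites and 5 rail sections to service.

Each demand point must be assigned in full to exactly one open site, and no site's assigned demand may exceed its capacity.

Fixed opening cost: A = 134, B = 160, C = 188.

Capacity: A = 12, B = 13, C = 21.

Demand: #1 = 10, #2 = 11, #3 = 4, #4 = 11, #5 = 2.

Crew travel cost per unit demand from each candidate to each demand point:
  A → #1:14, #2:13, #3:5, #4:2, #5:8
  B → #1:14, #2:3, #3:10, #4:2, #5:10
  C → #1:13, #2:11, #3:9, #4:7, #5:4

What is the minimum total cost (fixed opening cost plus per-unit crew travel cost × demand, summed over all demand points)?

711

Open {A, B, C}; cheapest assignment that respects the capacities:
  A (cap 12, load 11): #4 — cost 11×2 = 22
  B (cap 13, load 11): #2 — cost 11×3 = 33
  C (cap 21, load 16): #1, #3, #5 — cost 10×13 + 4×9 + 2×4 = 174
  Shipping 229, fixed 482 → total 711.
  Any other capacity-feasible assignment to {A, B, C} ships for at least 229.
Total demand is 38 and no other set of sites has combined capacity ≥ 38, so {A, B, C} is the only feasible choice of open sites. Minimum: 711.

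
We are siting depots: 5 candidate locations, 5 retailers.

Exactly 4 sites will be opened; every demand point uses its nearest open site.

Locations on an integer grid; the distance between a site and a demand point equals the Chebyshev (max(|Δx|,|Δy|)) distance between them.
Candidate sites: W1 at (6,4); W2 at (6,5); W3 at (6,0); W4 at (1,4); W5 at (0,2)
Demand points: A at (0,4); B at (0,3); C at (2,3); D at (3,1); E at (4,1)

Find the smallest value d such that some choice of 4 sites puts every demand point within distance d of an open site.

Open {W1, W2, W3, W4}.
  Farthest demand point is D at distance 3 (to W1); all others are ≤ 3.
With {W1, W2, W3, W5} the worst case is 3.
With {W1, W2, W4, W5} the worst case is 3.
No size-4 selection achieves below 3.

3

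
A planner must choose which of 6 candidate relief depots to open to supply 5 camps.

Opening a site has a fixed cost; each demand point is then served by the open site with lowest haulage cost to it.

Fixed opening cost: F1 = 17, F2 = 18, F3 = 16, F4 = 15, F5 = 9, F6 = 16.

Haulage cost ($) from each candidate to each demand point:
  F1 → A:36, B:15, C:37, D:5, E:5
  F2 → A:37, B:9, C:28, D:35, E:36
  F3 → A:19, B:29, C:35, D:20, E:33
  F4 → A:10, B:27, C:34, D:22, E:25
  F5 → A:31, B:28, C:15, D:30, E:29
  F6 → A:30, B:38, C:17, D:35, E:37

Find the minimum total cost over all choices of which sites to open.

Open {F1, F4, F5}: assign each demand point to its cheapest open site.
  A→F4 10, B→F1 15, C→F5 15, D→F1 5, E→F1 5
  haulage cost 50, fixed 41 → total 91.
Compare {F1, F5}: haulage cost 71 + fixed 26 = 97.
Compare {F1, F4, F6}: haulage cost 52 + fixed 48 = 100.
Compare {F1, F4}: haulage cost 69 + fixed 32 = 101.
All other subsets cost ≥ 97. Minimum total cost: 91.

91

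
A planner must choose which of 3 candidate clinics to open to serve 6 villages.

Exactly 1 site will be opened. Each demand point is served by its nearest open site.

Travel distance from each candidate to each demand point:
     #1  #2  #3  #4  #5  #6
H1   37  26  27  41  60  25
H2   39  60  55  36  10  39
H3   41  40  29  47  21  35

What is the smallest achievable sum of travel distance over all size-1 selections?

213

Open {H3}.
  #1→H3 41, #2→H3 40, #3→H3 29, #4→H3 47, #5→H3 21, #6→H3 35  ⇒ total 213.
Compare {H1}: total 216.
Compare {H2}: total 239.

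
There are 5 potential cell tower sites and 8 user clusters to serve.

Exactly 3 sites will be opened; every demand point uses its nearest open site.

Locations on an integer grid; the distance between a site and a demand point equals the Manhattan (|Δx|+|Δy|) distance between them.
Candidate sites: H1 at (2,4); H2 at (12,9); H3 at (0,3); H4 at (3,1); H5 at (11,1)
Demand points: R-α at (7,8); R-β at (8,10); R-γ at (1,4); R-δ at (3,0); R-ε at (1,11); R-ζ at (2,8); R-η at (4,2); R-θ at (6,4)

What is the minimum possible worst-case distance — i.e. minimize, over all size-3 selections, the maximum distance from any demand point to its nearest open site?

8

Open {H1, H2, H3}.
  Farthest demand point is R-ε at distance 8 (to H1); all others are ≤ 8.
With {H1, H2, H4} the worst case is 8.
With {H1, H2, H5} the worst case is 8.
No size-3 selection achieves below 8.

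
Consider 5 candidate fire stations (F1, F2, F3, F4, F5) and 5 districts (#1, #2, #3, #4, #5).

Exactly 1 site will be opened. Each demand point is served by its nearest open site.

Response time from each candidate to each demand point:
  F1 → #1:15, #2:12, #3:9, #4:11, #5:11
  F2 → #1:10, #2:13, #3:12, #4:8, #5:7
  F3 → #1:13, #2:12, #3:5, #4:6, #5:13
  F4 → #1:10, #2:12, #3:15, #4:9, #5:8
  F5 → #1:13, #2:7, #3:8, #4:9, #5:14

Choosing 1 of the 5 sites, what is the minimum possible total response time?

Open {F3}.
  #1→F3 13, #2→F3 12, #3→F3 5, #4→F3 6, #5→F3 13  ⇒ total 49.
Compare {F2}: total 50.
Compare {F5}: total 51.
No size-1 selection does better; minimum is 49.

49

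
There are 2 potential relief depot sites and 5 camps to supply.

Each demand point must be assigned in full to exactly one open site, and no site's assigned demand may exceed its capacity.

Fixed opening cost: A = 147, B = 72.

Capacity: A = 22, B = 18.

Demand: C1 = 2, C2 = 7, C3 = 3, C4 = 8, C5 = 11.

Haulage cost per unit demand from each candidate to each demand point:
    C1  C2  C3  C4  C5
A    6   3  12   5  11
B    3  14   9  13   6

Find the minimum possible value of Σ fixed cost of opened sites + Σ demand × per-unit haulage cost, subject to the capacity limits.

379

Open {A, B}; cheapest assignment that respects the capacities:
  A (cap 22, load 15): C2, C4 — cost 7×3 + 8×5 = 61
  B (cap 18, load 16): C1, C3, C5 — cost 2×3 + 3×9 + 11×6 = 99
  Shipping 160, fixed 219 → total 379.
  Any other capacity-feasible assignment to {A, B} ships for at least 160.
Total demand is 31 and no other set of sites has combined capacity ≥ 31, so {A, B} is the only feasible choice of open sites. Minimum: 379.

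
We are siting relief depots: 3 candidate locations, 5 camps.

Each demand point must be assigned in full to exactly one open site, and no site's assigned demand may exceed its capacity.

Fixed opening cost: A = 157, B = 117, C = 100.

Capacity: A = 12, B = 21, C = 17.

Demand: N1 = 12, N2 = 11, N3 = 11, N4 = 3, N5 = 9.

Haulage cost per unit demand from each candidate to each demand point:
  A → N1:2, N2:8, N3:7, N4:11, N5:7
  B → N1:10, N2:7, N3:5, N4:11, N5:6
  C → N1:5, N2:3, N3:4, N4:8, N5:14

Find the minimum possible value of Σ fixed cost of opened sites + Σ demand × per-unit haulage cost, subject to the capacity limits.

Open {A, B, C}; cheapest assignment that respects the capacities:
  A (cap 12, load 12): N1 — cost 12×2 = 24
  B (cap 21, load 20): N3, N5 — cost 11×5 + 9×6 = 109
  C (cap 17, load 14): N2, N4 — cost 11×3 + 3×8 = 57
  Shipping 190, fixed 374 → total 564.
  Any other capacity-feasible assignment to {A, B, C} ships for at least 190.
Total demand is 46 and no other set of sites has combined capacity ≥ 46, so {A, B, C} is the only feasible choice of open sites. Minimum: 564.

564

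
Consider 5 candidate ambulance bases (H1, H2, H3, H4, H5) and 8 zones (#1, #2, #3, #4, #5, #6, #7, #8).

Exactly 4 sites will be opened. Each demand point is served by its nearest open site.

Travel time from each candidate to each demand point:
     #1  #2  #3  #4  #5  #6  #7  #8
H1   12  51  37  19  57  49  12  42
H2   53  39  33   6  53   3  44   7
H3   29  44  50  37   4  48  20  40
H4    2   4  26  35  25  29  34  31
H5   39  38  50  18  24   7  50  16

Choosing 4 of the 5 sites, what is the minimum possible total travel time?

Open {H1, H2, H3, H4}.
  #1→H4 2, #2→H4 4, #3→H4 26, #4→H2 6, #5→H3 4, #6→H2 3, #7→H1 12, #8→H2 7  ⇒ total 64.
Compare {H2, H3, H4, H5}: total 72.
Compare {H1, H2, H4, H5}: total 84.
No size-4 selection does better; minimum is 64.

64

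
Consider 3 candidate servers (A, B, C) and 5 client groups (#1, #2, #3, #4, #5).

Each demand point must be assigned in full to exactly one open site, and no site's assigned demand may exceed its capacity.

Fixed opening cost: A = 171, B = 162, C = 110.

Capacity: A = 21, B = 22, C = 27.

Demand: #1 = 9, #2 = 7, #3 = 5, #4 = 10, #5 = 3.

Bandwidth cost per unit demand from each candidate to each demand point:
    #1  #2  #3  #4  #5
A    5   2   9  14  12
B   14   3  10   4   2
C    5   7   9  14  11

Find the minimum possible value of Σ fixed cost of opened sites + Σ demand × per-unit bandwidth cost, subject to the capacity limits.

429

Open {B, C}; cheapest assignment that respects the capacities:
  B (cap 22, load 20): #2, #4, #5 — cost 7×3 + 10×4 + 3×2 = 67
  C (cap 27, load 14): #1, #3 — cost 9×5 + 5×9 = 90
  Shipping 157, fixed 272 → total 429.
  Any other capacity-feasible assignment to {B, C} ships for at least 157.
Compare {A, B}: its best feasible assignment gives total 483.
Compare {A, C}: its best feasible assignment gives total 558.
Every other set of open sites that can feasibly serve all demand totals ≥ 483 even under its best assignment. Minimum: 429.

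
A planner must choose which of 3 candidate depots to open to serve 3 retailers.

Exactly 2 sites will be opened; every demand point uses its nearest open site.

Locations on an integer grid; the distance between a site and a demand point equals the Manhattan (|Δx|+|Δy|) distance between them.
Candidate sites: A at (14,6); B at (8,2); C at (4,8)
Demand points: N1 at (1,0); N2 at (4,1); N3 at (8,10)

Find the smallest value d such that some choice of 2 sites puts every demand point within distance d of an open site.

Open {A, B}.
  Farthest demand point is N1 at distance 9 (to B); all others are ≤ 9.
With {B, C} the worst case is 9.
With {A, C} the worst case is 11.
No size-2 selection achieves below 9.

9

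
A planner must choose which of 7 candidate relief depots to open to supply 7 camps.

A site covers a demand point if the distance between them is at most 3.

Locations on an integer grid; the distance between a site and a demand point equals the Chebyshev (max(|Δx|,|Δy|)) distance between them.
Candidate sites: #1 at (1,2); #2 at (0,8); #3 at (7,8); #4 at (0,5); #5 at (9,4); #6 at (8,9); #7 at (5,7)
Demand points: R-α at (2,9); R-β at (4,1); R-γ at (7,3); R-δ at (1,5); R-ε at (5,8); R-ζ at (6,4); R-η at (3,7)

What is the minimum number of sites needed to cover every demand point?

3

Coverage sets (demand points within 3 of each site):
  #1: {R-β, R-δ}
  #2: {R-α, R-δ, R-η}
  #3: {R-ε}
  #4: {R-δ, R-η}
  #5: {R-γ, R-ζ}
  #6: {R-ε}
  #7: {R-α, R-ε, R-ζ, R-η}
No 2 sites suffice: every size-2 union leaves at least one demand point uncovered.
But {#1, #5, #7} covers everything, so the minimum is 3.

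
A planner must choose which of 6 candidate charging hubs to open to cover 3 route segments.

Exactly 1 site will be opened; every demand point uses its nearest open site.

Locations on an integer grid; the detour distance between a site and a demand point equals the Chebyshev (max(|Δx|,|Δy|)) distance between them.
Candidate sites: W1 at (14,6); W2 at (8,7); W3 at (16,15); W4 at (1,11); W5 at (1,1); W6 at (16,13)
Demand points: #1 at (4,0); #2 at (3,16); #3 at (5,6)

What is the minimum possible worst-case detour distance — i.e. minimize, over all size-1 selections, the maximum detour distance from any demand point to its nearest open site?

9

Open {W2}.
  Farthest demand point is #2 at detour distance 9 (to W2); all others are ≤ 9.
With {W1} the worst case is 11.
With {W4} the worst case is 11.
No size-1 selection achieves below 9.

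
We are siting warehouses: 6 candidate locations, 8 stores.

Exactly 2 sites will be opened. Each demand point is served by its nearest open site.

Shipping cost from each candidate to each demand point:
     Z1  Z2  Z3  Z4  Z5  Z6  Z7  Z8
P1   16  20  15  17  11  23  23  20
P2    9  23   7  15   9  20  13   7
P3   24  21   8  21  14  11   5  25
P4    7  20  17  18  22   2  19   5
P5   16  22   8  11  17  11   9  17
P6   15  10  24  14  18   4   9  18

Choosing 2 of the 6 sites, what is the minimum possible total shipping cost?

Open {P2, P6}.
  Z1→P2 9, Z2→P6 10, Z3→P2 7, Z4→P6 14, Z5→P2 9, Z6→P6 4, Z7→P6 9, Z8→P2 7  ⇒ total 69.
Compare {P2, P4}: total 78.
Compare {P3, P4}: total 79.
No size-2 selection does better; minimum is 69.

69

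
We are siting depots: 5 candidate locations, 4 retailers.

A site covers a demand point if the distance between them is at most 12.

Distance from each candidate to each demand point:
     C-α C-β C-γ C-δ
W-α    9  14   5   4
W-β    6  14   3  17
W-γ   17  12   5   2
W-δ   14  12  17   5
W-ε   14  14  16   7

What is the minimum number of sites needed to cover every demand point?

Coverage sets (demand points within 12 of each site):
  W-α: {C-α, C-γ, C-δ}
  W-β: {C-α, C-γ}
  W-γ: {C-β, C-γ, C-δ}
  W-δ: {C-β, C-δ}
  W-ε: {C-δ}
No single site covers all 4 demand points.
But {W-α, W-γ} covers everything, so the minimum is 2.

2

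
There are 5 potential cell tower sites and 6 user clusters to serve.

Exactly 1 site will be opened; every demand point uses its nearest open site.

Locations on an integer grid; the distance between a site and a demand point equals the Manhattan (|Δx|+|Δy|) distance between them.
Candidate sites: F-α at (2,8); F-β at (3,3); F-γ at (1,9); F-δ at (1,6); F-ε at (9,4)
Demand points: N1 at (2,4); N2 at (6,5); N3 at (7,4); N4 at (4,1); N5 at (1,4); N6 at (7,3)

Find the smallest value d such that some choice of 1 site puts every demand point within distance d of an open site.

5

Open {F-β}.
  Farthest demand point is N2 at distance 5 (to F-β); all others are ≤ 5.
With {F-ε} the worst case is 8.
With {F-δ} the worst case is 9.
No size-1 selection achieves below 5.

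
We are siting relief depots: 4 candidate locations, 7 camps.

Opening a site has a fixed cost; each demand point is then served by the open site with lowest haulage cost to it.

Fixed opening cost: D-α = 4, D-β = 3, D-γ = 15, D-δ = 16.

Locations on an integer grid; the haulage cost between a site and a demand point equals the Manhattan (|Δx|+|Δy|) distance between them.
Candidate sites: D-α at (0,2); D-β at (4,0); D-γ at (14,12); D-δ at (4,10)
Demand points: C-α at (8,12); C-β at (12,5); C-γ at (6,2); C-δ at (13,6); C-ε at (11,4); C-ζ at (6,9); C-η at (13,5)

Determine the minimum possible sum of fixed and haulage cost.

Open {D-β, D-γ}: assign each demand point to its cheapest open site.
  C-α→D-γ 6, C-β→D-γ 9, C-γ→D-β 4, C-δ→D-γ 7, C-ε→D-β 11, C-ζ→D-β 11, C-η→D-γ 8
  haulage cost 56, fixed 18 → total 74.
Compare {D-α, D-γ}: haulage cost 58 + fixed 19 = 77.
Compare {D-α, D-β, D-γ}: haulage cost 56 + fixed 22 = 78.
Compare {D-β, D-γ, D-δ}: haulage cost 48 + fixed 34 = 82.
All other subsets cost ≥ 77. Minimum total cost: 74.

74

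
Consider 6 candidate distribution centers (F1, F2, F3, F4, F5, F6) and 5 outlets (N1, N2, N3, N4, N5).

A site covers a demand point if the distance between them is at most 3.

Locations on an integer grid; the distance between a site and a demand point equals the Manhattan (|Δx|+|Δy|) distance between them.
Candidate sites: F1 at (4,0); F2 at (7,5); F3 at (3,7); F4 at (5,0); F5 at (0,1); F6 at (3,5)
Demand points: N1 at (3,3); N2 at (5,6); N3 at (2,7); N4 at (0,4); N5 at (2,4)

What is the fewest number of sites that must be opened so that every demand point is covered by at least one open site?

2

Coverage sets (demand points within 3 of each site):
  F1: {}
  F2: {N2}
  F3: {N2, N3}
  F4: {}
  F5: {N4}
  F6: {N1, N2, N3, N5}
No single site covers all 5 demand points.
But {F5, F6} covers everything, so the minimum is 2.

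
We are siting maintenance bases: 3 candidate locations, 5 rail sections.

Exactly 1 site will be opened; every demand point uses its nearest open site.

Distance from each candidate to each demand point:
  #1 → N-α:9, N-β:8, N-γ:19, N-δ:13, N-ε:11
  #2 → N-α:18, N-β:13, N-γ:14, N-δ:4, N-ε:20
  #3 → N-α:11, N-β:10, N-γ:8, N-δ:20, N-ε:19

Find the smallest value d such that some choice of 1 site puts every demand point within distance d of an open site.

19

Open {#1}.
  Farthest demand point is N-γ at distance 19 (to #1); all others are ≤ 19.
With {#2} the worst case is 20.
With {#3} the worst case is 20.
No size-1 selection achieves below 19.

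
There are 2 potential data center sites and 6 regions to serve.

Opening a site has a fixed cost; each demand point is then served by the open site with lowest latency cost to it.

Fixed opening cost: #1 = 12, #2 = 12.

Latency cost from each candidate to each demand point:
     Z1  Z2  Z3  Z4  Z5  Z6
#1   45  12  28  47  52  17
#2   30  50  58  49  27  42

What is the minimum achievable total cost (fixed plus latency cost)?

Open {#1, #2}: assign each demand point to its cheapest open site.
  Z1→#2 30, Z2→#1 12, Z3→#1 28, Z4→#1 47, Z5→#2 27, Z6→#1 17
  latency cost 161, fixed 24 → total 185.
Compare {#1}: latency cost 201 + fixed 12 = 213.
Compare {#2}: latency cost 256 + fixed 12 = 268.

185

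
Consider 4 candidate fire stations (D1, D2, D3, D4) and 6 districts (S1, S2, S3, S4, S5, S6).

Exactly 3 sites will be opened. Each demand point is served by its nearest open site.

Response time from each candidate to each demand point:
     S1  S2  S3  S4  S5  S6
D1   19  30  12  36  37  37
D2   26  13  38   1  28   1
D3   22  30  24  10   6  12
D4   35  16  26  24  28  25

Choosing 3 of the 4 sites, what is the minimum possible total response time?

52

Open {D1, D2, D3}.
  S1→D1 19, S2→D2 13, S3→D1 12, S4→D2 1, S5→D3 6, S6→D2 1  ⇒ total 52.
Compare {D2, D3, D4}: total 67.
Compare {D1, D2, D4}: total 74.
No size-3 selection does better; minimum is 52.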